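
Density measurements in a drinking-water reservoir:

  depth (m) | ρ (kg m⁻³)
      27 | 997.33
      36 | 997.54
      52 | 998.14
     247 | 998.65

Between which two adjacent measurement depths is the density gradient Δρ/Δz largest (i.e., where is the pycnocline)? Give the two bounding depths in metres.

36–52 m

Compute the density gradient over each adjacent pair:
  27–36 m: Δρ/Δz = 0.21/9 = 0.023 kg m⁻⁴
  36–52 m: Δρ/Δz = 0.60/16 = 0.037 kg m⁻⁴
  52–247 m: Δρ/Δz = 0.51/195 = 2.6 × 10⁻³ kg m⁻⁴
The largest gradient is in the 36–52 m interval — the pycnocline.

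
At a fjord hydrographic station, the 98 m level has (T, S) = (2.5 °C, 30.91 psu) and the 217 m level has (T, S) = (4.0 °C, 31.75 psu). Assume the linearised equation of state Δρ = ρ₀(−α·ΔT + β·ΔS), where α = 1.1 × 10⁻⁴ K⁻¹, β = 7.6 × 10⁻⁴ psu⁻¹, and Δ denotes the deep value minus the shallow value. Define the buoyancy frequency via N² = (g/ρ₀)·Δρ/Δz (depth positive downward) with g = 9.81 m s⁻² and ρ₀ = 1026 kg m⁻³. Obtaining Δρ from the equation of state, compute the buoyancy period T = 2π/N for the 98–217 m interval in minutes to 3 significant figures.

16.8 min

ΔT = +1.5 K, ΔS = +0.84 psu (deep − shallow).
Δρ/ρ₀ = −αΔT + βΔS = -1.65 × 10⁻⁴ + 6.384 × 10⁻⁴ = 4.734 × 10⁻⁴, so Δρ ≈ 0.4857 kg m⁻³.
N² = (g/ρ₀)·Δρ/Δz = g·(Δρ/ρ₀)/Δz = 9.81 × 4.734 × 10⁻⁴ / 119 = 3.9026 × 10⁻⁵ s⁻².
N = √(3.9026 × 10⁻⁵) = 6.2471 × 10⁻³ rad s⁻¹ → T = 2π/N = 1.0058 × 10³ s = 16.763 min ≈ 16.8 min.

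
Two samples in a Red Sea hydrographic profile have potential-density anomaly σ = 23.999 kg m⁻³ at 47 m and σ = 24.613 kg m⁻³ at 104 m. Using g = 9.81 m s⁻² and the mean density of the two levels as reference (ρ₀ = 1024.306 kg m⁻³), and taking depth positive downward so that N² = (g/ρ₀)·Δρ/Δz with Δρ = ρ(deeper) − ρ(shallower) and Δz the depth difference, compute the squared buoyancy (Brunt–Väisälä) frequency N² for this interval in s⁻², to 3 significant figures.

1.03 × 10⁻⁴ s⁻²

Δρ = 1024.613 − 1023.999 = 0.614 kg m⁻³ over Δz = 104 − 47 = 57 m.
N² = (9.81/1024.306) × (0.614/57) = 1.0317 × 10⁻⁴ s⁻² ≈ 1.03 × 10⁻⁴ s⁻².
A positive N² confirms static stability across the interval.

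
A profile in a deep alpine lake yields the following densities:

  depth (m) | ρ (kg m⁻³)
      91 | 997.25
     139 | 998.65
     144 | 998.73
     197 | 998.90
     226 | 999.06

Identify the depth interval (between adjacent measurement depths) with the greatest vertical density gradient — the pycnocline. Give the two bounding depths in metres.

Compute the density gradient over each adjacent pair:
  91–139 m: Δρ/Δz = 1.40/48 = 0.029 kg m⁻⁴
  139–144 m: Δρ/Δz = 0.08/5 = 0.016 kg m⁻⁴
  144–197 m: Δρ/Δz = 0.17/53 = 3.2 × 10⁻³ kg m⁻⁴
  197–226 m: Δρ/Δz = 0.16/29 = 5.5 × 10⁻³ kg m⁻⁴
The largest gradient is in the 91–139 m interval — the pycnocline.

91–139 m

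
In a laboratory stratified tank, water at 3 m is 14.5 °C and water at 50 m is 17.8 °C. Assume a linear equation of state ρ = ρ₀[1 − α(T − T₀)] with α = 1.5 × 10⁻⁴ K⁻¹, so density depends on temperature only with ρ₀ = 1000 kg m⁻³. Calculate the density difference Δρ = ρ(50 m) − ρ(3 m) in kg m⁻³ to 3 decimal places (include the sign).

ΔT = +3.3 K, Δρ/ρ₀ = −αΔT = -4.95 × 10⁻⁴.
Δρ = 1000 × (-4.95 × 10⁻⁴) = -0.495 kg m⁻³.
Negative Δρ: lighter below, statically unstable.

-0.495 kg m⁻³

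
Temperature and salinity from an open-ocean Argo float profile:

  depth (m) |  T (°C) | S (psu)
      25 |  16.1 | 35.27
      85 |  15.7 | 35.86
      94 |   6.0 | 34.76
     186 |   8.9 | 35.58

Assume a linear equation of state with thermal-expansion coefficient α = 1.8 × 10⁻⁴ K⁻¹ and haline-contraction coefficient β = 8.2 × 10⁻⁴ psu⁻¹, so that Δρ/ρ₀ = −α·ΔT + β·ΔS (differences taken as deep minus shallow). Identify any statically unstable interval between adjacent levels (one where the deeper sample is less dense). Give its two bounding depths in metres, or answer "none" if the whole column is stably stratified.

none

Evaluate Δρ/ρ₀ = −αΔT + βΔS across each adjacent pair:
  25–85 m: −αΔT+βΔS = −(1.8 × 10⁻⁴)(-0.4)+(8.2 × 10⁻⁴)(+0.59) = 5.6 × 10⁻⁴ → stable
  85–94 m: −αΔT+βΔS = −(1.8 × 10⁻⁴)(-9.7)+(8.2 × 10⁻⁴)(-1.10) = 8.4 × 10⁻⁴ → stable
  94–186 m: −αΔT+βΔS = −(1.8 × 10⁻⁴)(+2.9)+(8.2 × 10⁻⁴)(+0.82) = 1.5 × 10⁻⁴ → stable
Every interval has Δρ > 0: the column is stably stratified throughout.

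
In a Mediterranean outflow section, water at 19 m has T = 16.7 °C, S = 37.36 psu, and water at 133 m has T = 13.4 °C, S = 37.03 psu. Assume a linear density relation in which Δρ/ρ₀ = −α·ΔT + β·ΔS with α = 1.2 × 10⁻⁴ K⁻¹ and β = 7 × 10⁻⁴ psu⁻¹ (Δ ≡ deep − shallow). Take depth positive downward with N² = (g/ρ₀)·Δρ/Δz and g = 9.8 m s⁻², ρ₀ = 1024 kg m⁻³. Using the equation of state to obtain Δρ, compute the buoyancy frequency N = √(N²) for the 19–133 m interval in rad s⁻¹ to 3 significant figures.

3.77 × 10⁻³ rad s⁻¹

ΔT = -3.3 K, ΔS = -0.33 psu (deep − shallow).
Δρ/ρ₀ = −αΔT + βΔS = 3.96 × 10⁻⁴ − 2.31 × 10⁻⁴ = 1.65 × 10⁻⁴, so Δρ ≈ 0.1690 kg m⁻³.
N² = (g/ρ₀)·Δρ/Δz = g·(Δρ/ρ₀)/Δz = 9.8 × 1.65 × 10⁻⁴ / 114 = 1.4184 × 10⁻⁵ s⁻².
N = √(1.4184 × 10⁻⁵) = 3.7662 × 10⁻³ rad s⁻¹ ≈ 3.77 × 10⁻³ rad s⁻¹.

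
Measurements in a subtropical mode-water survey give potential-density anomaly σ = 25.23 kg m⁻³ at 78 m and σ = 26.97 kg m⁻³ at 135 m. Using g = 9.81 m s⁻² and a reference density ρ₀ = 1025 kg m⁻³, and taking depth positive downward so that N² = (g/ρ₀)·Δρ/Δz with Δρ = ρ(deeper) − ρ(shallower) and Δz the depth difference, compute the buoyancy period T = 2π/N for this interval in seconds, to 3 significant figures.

Δρ = 1026.97 − 1025.23 = 1.74 kg m⁻³ over Δz = 135 − 78 = 57 m.
N² = (9.81/1025) × (1.74/57) = 2.9216 × 10⁻⁴ s⁻².
N = √(2.9216 × 10⁻⁴) = 0.017093 rad s⁻¹, so T = 2π/N = 367.59 s ≈ 368 s.

368 s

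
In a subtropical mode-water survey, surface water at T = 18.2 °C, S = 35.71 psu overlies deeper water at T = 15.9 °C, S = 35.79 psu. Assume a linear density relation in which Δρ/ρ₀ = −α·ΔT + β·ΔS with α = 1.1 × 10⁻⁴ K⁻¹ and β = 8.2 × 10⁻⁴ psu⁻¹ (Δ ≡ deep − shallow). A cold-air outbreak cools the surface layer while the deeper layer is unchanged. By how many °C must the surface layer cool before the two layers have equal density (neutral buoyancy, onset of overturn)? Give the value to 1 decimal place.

Neutral buoyancy requires Δρ = 0, i.e. −α(T_deep − T_surf′) + β(S_deep − S_surf) = 0.
T_surf′ = T_deep − (β/α)·ΔS = 15.9 − (8.2 × 10⁻⁴/1.1 × 10⁻⁴)·(+0.08) = 15.304 °C.
Cooling required: 18.2 − (15.304) = 2.896 °C.

2.9 °C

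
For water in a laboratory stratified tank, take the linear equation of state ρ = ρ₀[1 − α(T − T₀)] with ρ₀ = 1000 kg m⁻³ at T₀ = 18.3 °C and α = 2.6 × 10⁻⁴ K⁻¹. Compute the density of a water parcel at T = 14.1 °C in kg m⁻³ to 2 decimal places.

1001.09 kg m⁻³

T − T₀ = -4.2 K.
Bracket = 1 − α·(-4.2) = 1 + (1.092 × 10⁻³) = 1.0010920.
ρ = 1000 × 1.0010920 = 1001.09 kg m⁻³.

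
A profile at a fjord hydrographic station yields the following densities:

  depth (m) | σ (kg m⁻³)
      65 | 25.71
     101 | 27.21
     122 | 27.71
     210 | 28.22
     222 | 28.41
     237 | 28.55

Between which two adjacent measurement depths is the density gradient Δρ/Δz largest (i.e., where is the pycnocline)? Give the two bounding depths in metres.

65–101 m

Compute the density gradient over each adjacent pair:
  65–101 m: Δρ/Δz = 1.50/36 = 0.042 kg m⁻⁴
  101–122 m: Δρ/Δz = 0.50/21 = 0.024 kg m⁻⁴
  122–210 m: Δρ/Δz = 0.51/88 = 5.8 × 10⁻³ kg m⁻⁴
  210–222 m: Δρ/Δz = 0.19/12 = 0.016 kg m⁻⁴
  222–237 m: Δρ/Δz = 0.14/15 = 9.3 × 10⁻³ kg m⁻⁴
The largest gradient is in the 65–101 m interval — the pycnocline.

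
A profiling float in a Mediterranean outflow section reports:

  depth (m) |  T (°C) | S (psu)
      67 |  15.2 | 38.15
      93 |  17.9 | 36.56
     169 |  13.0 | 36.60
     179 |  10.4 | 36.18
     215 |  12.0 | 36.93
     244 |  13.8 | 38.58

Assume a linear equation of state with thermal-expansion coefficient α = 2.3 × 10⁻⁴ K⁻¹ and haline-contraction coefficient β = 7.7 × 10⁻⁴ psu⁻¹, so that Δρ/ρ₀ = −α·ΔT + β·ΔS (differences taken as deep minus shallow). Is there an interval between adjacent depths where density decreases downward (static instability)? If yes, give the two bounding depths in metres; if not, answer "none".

67–93 m

Evaluate Δρ/ρ₀ = −αΔT + βΔS across each adjacent pair:
  67–93 m: −αΔT+βΔS = −(2.3 × 10⁻⁴)(+2.7)+(7.7 × 10⁻⁴)(-1.59) = -1.8 × 10⁻³ → UNSTABLE
  93–169 m: −αΔT+βΔS = −(2.3 × 10⁻⁴)(-4.9)+(7.7 × 10⁻⁴)(+0.04) = 1.2 × 10⁻³ → stable
  169–179 m: −αΔT+βΔS = −(2.3 × 10⁻⁴)(-2.6)+(7.7 × 10⁻⁴)(-0.42) = 2.7 × 10⁻⁴ → stable
  179–215 m: −αΔT+βΔS = −(2.3 × 10⁻⁴)(+1.6)+(7.7 × 10⁻⁴)(+0.75) = 2.1 × 10⁻⁴ → stable
  215–244 m: −αΔT+βΔS = −(2.3 × 10⁻⁴)(+1.8)+(7.7 × 10⁻⁴)(+1.65) = 8.6 × 10⁻⁴ → stable
The 67–93 m interval has Δρ < 0: lighter water underlies denser water.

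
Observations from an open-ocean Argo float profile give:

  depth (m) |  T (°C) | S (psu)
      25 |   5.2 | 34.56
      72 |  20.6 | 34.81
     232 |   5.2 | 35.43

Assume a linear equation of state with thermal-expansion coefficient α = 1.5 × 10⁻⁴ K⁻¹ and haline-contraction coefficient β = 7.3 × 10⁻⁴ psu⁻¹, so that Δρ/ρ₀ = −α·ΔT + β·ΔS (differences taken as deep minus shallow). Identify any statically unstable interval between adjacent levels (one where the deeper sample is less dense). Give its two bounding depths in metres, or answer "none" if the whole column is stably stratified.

Evaluate Δρ/ρ₀ = −αΔT + βΔS across each adjacent pair:
  25–72 m: −αΔT+βΔS = −(1.5 × 10⁻⁴)(+15.4)+(7.3 × 10⁻⁴)(+0.25) = -2.1 × 10⁻³ → UNSTABLE
  72–232 m: −αΔT+βΔS = −(1.5 × 10⁻⁴)(-15.4)+(7.3 × 10⁻⁴)(+0.62) = 2.8 × 10⁻³ → stable
The 25–72 m interval has Δρ < 0: lighter water underlies denser water.

25–72 m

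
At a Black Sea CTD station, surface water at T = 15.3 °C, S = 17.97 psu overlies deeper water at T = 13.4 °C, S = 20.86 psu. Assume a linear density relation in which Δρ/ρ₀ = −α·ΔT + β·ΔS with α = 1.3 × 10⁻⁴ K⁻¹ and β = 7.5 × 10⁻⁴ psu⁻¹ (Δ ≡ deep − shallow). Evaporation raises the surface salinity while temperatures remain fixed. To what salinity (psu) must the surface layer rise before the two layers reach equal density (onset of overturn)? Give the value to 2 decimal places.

Neutral buoyancy requires −α(T_deep − T_surf) + β(S_deep − S_surf′) = 0.
S_surf′ = S_deep − (α/β)·ΔT = 20.86 − (1.3 × 10⁻⁴/7.5 × 10⁻⁴)·(-1.9) = 21.1893 psu.
Increase required: 21.1893 − 17.97 = 3.2193 psu.

21.19 psu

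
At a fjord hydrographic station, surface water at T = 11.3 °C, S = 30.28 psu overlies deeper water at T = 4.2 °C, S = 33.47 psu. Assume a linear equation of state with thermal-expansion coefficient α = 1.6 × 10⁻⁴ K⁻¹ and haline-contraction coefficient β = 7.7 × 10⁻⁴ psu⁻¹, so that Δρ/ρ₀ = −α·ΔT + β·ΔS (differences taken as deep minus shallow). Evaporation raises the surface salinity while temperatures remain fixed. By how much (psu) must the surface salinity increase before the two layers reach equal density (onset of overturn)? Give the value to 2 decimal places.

Neutral buoyancy requires −α(T_deep − T_surf) + β(S_deep − S_surf′) = 0.
S_surf′ = S_deep − (α/β)·ΔT = 33.47 − (1.6 × 10⁻⁴/7.7 × 10⁻⁴)·(-7.1) = 34.9453 psu.
Increase required: 34.9453 − 30.28 = 4.6653 psu.

4.67 psu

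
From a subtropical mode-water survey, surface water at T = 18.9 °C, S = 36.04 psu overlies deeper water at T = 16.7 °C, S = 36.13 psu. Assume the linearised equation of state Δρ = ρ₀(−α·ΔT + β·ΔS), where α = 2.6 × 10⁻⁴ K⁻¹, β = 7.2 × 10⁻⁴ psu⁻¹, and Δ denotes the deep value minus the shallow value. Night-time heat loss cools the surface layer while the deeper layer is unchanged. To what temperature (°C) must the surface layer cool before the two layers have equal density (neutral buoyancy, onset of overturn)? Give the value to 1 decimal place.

Neutral buoyancy requires Δρ = 0, i.e. −α(T_deep − T_surf′) + β(S_deep − S_surf) = 0.
T_surf′ = T_deep − (β/α)·ΔS = 16.7 − (7.2 × 10⁻⁴/2.6 × 10⁻⁴)·(+0.09) = 16.451 °C.
Cooling required: 18.9 − (16.451) = 2.449 °C.

16.5 °C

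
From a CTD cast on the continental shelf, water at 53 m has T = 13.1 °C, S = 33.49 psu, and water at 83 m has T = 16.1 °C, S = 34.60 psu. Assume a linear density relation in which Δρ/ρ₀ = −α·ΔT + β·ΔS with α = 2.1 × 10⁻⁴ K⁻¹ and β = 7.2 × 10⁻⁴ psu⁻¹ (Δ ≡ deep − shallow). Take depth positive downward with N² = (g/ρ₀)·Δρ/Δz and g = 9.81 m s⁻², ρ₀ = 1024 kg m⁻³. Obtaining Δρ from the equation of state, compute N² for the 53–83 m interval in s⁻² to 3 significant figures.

5.53 × 10⁻⁵ s⁻²

ΔT = +3.0 K, ΔS = +1.11 psu (deep − shallow).
Δρ/ρ₀ = −αΔT + βΔS = -6.30 × 10⁻⁴ + 7.992 × 10⁻⁴ = 1.692 × 10⁻⁴, so Δρ ≈ 0.1733 kg m⁻³.
N² = (g/ρ₀)·Δρ/Δz = g·(Δρ/ρ₀)/Δz = 9.81 × 1.692 × 10⁻⁴ / 30 = 5.5328 × 10⁻⁵ s⁻² ≈ 5.53 × 10⁻⁵ s⁻².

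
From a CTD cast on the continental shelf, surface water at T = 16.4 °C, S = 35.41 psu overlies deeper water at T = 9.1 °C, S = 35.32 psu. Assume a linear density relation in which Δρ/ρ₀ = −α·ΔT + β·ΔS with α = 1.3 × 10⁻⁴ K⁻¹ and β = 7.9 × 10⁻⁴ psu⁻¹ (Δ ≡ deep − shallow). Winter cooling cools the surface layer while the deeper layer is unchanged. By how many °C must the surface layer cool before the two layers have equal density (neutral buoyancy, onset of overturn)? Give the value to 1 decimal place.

Neutral buoyancy requires Δρ = 0, i.e. −α(T_deep − T_surf′) + β(S_deep − S_surf) = 0.
T_surf′ = T_deep − (β/α)·ΔS = 9.1 − (7.9 × 10⁻⁴/1.3 × 10⁻⁴)·(-0.09) = 9.647 °C.
Cooling required: 16.4 − (9.647) = 6.753 °C.

6.8 °C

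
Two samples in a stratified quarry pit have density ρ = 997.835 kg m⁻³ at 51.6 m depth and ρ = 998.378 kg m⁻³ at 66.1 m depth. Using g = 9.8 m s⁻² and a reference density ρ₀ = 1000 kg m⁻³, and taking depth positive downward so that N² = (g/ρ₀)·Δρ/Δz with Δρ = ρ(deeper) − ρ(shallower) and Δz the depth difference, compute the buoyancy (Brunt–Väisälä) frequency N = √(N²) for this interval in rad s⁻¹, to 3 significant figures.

Δρ = 998.378 − 997.835 = 0.543 kg m⁻³ over Δz = 66.1 − 51.6 = 14.5 m.
N² = (9.8/1000) × (0.543/14.5) = 3.6699 × 10⁻⁴ s⁻².
N = √(3.6699 × 10⁻⁴) = 0.019157 rad s⁻¹ ≈ 0.0192 rad s⁻¹.

0.0192 rad s⁻¹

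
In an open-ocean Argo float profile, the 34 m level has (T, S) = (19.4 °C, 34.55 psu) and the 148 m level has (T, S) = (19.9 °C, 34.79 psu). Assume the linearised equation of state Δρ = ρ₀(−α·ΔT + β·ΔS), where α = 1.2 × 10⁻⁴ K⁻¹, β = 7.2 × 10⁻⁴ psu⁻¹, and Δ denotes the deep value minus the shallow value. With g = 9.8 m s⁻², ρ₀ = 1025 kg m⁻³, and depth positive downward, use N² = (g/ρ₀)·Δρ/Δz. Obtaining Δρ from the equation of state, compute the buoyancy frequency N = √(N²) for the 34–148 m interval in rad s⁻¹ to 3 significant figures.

3.11 × 10⁻³ rad s⁻¹

ΔT = +0.5 K, ΔS = +0.24 psu (deep − shallow).
Δρ/ρ₀ = −αΔT + βΔS = -6.00 × 10⁻⁵ + 1.728 × 10⁻⁴ = 1.128 × 10⁻⁴, so Δρ ≈ 0.1156 kg m⁻³.
N² = (g/ρ₀)·Δρ/Δz = g·(Δρ/ρ₀)/Δz = 9.8 × 1.128 × 10⁻⁴ / 114 = 9.6968 × 10⁻⁶ s⁻².
N = √(9.6968 × 10⁻⁶) = 3.1140 × 10⁻³ rad s⁻¹ ≈ 3.11 × 10⁻³ rad s⁻¹.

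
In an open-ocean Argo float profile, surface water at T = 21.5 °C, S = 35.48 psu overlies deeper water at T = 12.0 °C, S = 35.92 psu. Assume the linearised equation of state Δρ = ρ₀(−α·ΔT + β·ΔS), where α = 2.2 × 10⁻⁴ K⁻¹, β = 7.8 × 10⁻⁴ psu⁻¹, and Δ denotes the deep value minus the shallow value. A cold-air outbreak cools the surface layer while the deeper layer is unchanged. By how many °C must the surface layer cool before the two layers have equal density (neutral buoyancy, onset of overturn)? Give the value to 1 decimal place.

11.1 °C

Neutral buoyancy requires Δρ = 0, i.e. −α(T_deep − T_surf′) + β(S_deep − S_surf) = 0.
T_surf′ = T_deep − (β/α)·ΔS = 12.0 − (7.8 × 10⁻⁴/2.2 × 10⁻⁴)·(+0.44) = 10.440 °C.
Cooling required: 21.5 − (10.440) = 11.060 °C.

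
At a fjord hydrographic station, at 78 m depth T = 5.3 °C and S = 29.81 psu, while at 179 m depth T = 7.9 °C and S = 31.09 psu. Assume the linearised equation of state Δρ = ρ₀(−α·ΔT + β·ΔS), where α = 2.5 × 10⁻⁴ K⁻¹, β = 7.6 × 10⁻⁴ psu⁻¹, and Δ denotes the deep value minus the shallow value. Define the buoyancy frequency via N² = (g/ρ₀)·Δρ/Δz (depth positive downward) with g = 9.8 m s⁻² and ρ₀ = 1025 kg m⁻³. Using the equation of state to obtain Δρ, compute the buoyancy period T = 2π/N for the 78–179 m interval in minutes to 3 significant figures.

ΔT = +2.6 K, ΔS = +1.28 psu (deep − shallow).
Δρ/ρ₀ = −αΔT + βΔS = -6.50 × 10⁻⁴ + 9.728 × 10⁻⁴ = 3.228 × 10⁻⁴, so Δρ ≈ 0.3309 kg m⁻³.
N² = (g/ρ₀)·Δρ/Δz = g·(Δρ/ρ₀)/Δz = 9.8 × 3.228 × 10⁻⁴ / 101 = 3.1321 × 10⁻⁵ s⁻².
N = √(3.1321 × 10⁻⁵) = 5.5965 × 10⁻³ rad s⁻¹ → T = 2π/N = 1.1227 × 10³ s = 18.712 min ≈ 18.7 min.

18.7 min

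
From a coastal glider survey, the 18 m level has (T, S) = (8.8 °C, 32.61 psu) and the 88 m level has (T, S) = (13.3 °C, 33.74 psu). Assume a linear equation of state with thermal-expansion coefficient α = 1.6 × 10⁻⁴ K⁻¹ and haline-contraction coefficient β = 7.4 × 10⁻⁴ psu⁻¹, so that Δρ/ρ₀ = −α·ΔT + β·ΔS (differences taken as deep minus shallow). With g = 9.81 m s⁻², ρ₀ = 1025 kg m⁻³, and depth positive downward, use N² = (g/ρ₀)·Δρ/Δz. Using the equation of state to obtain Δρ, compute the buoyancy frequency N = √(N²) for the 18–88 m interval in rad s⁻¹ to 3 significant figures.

ΔT = +4.5 K, ΔS = +1.13 psu (deep − shallow).
Δρ/ρ₀ = −αΔT + βΔS = -7.20 × 10⁻⁴ + 8.362 × 10⁻⁴ = 1.162 × 10⁻⁴, so Δρ ≈ 0.1191 kg m⁻³.
N² = (g/ρ₀)·Δρ/Δz = g·(Δρ/ρ₀)/Δz = 9.81 × 1.162 × 10⁻⁴ / 70 = 1.6285 × 10⁻⁵ s⁻².
N = √(1.6285 × 10⁻⁵) = 4.0355 × 10⁻³ rad s⁻¹ ≈ 4.04 × 10⁻³ rad s⁻¹.

4.04 × 10⁻³ rad s⁻¹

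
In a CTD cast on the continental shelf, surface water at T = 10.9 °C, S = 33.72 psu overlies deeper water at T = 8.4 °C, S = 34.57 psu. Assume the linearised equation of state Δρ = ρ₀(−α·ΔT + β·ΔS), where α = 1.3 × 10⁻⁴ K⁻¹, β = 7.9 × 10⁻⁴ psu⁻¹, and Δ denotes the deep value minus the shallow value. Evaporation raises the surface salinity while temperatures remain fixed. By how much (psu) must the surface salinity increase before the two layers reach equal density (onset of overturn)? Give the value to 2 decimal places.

Neutral buoyancy requires −α(T_deep − T_surf) + β(S_deep − S_surf′) = 0.
S_surf′ = S_deep − (α/β)·ΔT = 34.57 − (1.3 × 10⁻⁴/7.9 × 10⁻⁴)·(-2.5) = 34.9814 psu.
Increase required: 34.9814 − 33.72 = 1.2614 psu.

1.26 psu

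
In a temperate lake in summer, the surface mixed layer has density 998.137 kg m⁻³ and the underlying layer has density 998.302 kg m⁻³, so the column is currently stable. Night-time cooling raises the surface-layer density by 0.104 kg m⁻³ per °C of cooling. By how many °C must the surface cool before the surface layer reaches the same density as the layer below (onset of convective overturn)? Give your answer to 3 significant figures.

Density deficit of the surface layer: 998.302 − 998.137 = 0.165 kg m⁻³.
Required change = 0.165 / 0.104 = 1.59 °C.

1.59 °C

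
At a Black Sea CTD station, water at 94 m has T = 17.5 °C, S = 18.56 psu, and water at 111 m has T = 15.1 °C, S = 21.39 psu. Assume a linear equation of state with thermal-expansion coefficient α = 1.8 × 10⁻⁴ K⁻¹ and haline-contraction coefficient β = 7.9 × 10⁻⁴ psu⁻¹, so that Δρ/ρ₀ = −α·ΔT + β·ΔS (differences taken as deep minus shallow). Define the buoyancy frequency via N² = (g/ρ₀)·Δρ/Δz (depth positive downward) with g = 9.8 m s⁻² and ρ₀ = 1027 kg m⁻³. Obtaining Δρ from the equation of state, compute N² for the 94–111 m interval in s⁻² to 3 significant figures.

ΔT = -2.4 K, ΔS = +2.83 psu (deep − shallow).
Δρ/ρ₀ = −αΔT + βΔS = 4.32 × 10⁻⁴ + 2.2357 × 10⁻³ = 2.6677 × 10⁻³, so Δρ ≈ 2.740 kg m⁻³.
N² = (g/ρ₀)·Δρ/Δz = g·(Δρ/ρ₀)/Δz = 9.8 × 2.6677 × 10⁻³ / 17 = 1.5379 × 10⁻³ s⁻² ≈ 1.54 × 10⁻³ s⁻².

1.54 × 10⁻³ s⁻²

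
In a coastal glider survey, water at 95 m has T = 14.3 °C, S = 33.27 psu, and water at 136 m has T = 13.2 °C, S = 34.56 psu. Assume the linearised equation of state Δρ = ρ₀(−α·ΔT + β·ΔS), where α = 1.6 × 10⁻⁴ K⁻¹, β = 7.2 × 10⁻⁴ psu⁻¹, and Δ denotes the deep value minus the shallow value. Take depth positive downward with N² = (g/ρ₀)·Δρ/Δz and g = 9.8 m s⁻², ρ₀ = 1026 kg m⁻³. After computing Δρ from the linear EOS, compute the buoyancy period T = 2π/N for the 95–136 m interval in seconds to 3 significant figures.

ΔT = -1.1 K, ΔS = +1.29 psu (deep − shallow).
Δρ/ρ₀ = −αΔT + βΔS = 1.76 × 10⁻⁴ + 9.288 × 10⁻⁴ = 1.1048 × 10⁻³, so Δρ ≈ 1.134 kg m⁻³.
N² = (g/ρ₀)·Δρ/Δz = g·(Δρ/ρ₀)/Δz = 9.8 × 1.1048 × 10⁻³ / 41 = 2.6407 × 10⁻⁴ s⁻².
N = √(2.6407 × 10⁻⁴) = 0.016250 rad s⁻¹ → T = 2π/N = 386.66 s ≈ 387 s.

387 s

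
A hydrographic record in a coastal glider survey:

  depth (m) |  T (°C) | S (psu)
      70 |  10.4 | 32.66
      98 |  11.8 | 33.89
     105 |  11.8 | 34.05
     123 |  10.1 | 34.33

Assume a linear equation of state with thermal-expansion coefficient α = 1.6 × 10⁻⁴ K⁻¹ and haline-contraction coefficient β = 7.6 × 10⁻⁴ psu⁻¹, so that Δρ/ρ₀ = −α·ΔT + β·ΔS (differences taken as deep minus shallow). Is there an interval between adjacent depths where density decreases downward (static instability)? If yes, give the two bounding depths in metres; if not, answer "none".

none

Evaluate Δρ/ρ₀ = −αΔT + βΔS across each adjacent pair:
  70–98 m: −αΔT+βΔS = −(1.6 × 10⁻⁴)(+1.4)+(7.6 × 10⁻⁴)(+1.23) = 7.1 × 10⁻⁴ → stable
  98–105 m: −αΔT+βΔS = −(1.6 × 10⁻⁴)(+0.0)+(7.6 × 10⁻⁴)(+0.16) = 1.2 × 10⁻⁴ → stable
  105–123 m: −αΔT+βΔS = −(1.6 × 10⁻⁴)(-1.7)+(7.6 × 10⁻⁴)(+0.28) = 4.8 × 10⁻⁴ → stable
Every interval has Δρ > 0: the column is stably stratified throughout.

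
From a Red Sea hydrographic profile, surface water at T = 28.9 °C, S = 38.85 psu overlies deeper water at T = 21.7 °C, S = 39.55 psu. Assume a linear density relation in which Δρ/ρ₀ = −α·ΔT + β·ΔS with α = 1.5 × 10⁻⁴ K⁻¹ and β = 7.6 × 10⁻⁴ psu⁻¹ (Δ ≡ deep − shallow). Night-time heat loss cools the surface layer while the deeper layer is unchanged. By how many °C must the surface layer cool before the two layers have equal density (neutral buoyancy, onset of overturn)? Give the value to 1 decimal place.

10.7 °C

Neutral buoyancy requires Δρ = 0, i.e. −α(T_deep − T_surf′) + β(S_deep − S_surf) = 0.
T_surf′ = T_deep − (β/α)·ΔS = 21.7 − (7.6 × 10⁻⁴/1.5 × 10⁻⁴)·(+0.70) = 18.153 °C.
Cooling required: 28.9 − (18.153) = 10.747 °C.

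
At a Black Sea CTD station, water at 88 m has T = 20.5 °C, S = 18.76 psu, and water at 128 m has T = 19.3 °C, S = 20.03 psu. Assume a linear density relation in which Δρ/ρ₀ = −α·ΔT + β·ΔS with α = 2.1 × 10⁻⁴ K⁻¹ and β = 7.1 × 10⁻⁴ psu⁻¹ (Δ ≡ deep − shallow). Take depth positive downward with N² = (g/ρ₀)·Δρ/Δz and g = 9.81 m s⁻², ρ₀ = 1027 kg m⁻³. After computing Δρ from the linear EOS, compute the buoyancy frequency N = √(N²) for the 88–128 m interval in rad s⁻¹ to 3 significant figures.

ΔT = -1.2 K, ΔS = +1.27 psu (deep − shallow).
Δρ/ρ₀ = −αΔT + βΔS = 2.52 × 10⁻⁴ + 9.017 × 10⁻⁴ = 1.1537 × 10⁻³, so Δρ ≈ 1.185 kg m⁻³.
N² = (g/ρ₀)·Δρ/Δz = g·(Δρ/ρ₀)/Δz = 9.81 × 1.1537 × 10⁻³ / 40 = 2.8294 × 10⁻⁴ s⁻².
N = √(2.8294 × 10⁻⁴) = 0.016821 rad s⁻¹ ≈ 0.0168 rad s⁻¹.

0.0168 rad s⁻¹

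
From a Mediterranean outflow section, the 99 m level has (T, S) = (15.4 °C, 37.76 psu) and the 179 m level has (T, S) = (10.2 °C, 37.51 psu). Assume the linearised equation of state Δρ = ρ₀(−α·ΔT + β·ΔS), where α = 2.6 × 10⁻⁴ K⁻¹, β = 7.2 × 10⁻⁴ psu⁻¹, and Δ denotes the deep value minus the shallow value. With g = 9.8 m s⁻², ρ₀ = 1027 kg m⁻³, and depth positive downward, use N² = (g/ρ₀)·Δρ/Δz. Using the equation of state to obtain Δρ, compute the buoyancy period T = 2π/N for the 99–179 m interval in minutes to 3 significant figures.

ΔT = -5.2 K, ΔS = -0.25 psu (deep − shallow).
Δρ/ρ₀ = −αΔT + βΔS = 1.352 × 10⁻³ − 1.80 × 10⁻⁴ = 1.172 × 10⁻³, so Δρ ≈ 1.204 kg m⁻³.
N² = (g/ρ₀)·Δρ/Δz = g·(Δρ/ρ₀)/Δz = 9.8 × 1.172 × 10⁻³ / 80 = 1.4357 × 10⁻⁴ s⁻².
N = √(1.4357 × 10⁻⁴) = 0.011982 rad s⁻¹ → T = 2π/N = 524.39 s = 8.7398 min ≈ 8.74 min.

8.74 min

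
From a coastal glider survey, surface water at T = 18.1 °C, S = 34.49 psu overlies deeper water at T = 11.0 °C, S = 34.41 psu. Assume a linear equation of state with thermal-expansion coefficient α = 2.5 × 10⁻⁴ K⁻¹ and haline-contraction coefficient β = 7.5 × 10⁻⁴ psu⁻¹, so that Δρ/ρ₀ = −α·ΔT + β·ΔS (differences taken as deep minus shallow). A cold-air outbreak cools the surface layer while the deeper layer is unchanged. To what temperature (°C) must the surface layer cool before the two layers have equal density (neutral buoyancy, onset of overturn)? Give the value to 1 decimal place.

11.2 °C

Neutral buoyancy requires Δρ = 0, i.e. −α(T_deep − T_surf′) + β(S_deep − S_surf) = 0.
T_surf′ = T_deep − (β/α)·ΔS = 11.0 − (7.5 × 10⁻⁴/2.5 × 10⁻⁴)·(-0.08) = 11.240 °C.
Cooling required: 18.1 − (11.240) = 6.860 °C.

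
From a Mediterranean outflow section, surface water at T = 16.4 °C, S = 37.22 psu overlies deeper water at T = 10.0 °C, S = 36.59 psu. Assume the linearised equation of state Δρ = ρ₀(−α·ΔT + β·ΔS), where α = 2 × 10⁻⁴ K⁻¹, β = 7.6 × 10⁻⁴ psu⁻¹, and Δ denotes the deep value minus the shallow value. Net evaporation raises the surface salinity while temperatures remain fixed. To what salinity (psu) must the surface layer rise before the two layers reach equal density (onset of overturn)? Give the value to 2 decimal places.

38.27 psu

Neutral buoyancy requires −α(T_deep − T_surf) + β(S_deep − S_surf′) = 0.
S_surf′ = S_deep − (α/β)·ΔT = 36.59 − (2 × 10⁻⁴/7.6 × 10⁻⁴)·(-6.4) = 38.2742 psu.
Increase required: 38.2742 − 37.22 = 1.0542 psu.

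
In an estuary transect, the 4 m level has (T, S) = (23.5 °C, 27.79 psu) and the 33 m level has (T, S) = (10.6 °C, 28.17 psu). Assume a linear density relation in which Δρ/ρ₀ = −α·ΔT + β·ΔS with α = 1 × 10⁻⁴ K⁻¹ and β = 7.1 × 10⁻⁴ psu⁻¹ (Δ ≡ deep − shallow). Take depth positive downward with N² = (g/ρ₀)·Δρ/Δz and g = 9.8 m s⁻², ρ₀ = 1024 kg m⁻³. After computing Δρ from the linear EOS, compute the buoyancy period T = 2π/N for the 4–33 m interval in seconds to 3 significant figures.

274 s

ΔT = -12.9 K, ΔS = +0.38 psu (deep − shallow).
Δρ/ρ₀ = −αΔT + βΔS = 1.29 × 10⁻³ + 2.698 × 10⁻⁴ = 1.5598 × 10⁻³, so Δρ ≈ 1.597 kg m⁻³.
N² = (g/ρ₀)·Δρ/Δz = g·(Δρ/ρ₀)/Δz = 9.8 × 1.5598 × 10⁻³ / 29 = 5.2710 × 10⁻⁴ s⁻².
N = √(5.2710 × 10⁻⁴) = 0.022959 rad s⁻¹ → T = 2π/N = 273.67 s ≈ 274 s.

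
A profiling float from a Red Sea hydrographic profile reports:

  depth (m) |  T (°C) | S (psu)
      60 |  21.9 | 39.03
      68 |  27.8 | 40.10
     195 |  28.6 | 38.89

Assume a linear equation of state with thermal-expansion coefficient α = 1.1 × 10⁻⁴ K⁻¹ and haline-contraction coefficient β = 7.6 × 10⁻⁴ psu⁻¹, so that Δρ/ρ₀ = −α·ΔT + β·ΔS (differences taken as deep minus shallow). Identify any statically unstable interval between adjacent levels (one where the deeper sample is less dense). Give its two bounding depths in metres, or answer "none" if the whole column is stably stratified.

Evaluate Δρ/ρ₀ = −αΔT + βΔS across each adjacent pair:
  60–68 m: −αΔT+βΔS = −(1.1 × 10⁻⁴)(+5.9)+(7.6 × 10⁻⁴)(+1.07) = 1.6 × 10⁻⁴ → stable
  68–195 m: −αΔT+βΔS = −(1.1 × 10⁻⁴)(+0.8)+(7.6 × 10⁻⁴)(-1.21) = -1.0 × 10⁻³ → UNSTABLE
The 68–195 m interval has Δρ < 0: lighter water underlies denser water.

68–195 m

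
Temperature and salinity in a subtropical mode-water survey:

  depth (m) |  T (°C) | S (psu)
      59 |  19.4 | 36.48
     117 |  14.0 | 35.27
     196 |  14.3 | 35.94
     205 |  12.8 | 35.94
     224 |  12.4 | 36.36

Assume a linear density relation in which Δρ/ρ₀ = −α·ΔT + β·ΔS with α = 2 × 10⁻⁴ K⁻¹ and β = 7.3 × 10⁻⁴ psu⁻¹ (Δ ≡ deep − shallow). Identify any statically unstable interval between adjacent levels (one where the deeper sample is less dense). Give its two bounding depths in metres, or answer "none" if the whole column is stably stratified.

none

Evaluate Δρ/ρ₀ = −αΔT + βΔS across each adjacent pair:
  59–117 m: −αΔT+βΔS = −(2 × 10⁻⁴)(-5.4)+(7.3 × 10⁻⁴)(-1.21) = 2.0 × 10⁻⁴ → stable
  117–196 m: −αΔT+βΔS = −(2 × 10⁻⁴)(+0.3)+(7.3 × 10⁻⁴)(+0.67) = 4.3 × 10⁻⁴ → stable
  196–205 m: −αΔT+βΔS = −(2 × 10⁻⁴)(-1.5)+(7.3 × 10⁻⁴)(+0.00) = 3.0 × 10⁻⁴ → stable
  205–224 m: −αΔT+βΔS = −(2 × 10⁻⁴)(-0.4)+(7.3 × 10⁻⁴)(+0.42) = 3.9 × 10⁻⁴ → stable
Every interval has Δρ > 0: the column is stably stratified throughout.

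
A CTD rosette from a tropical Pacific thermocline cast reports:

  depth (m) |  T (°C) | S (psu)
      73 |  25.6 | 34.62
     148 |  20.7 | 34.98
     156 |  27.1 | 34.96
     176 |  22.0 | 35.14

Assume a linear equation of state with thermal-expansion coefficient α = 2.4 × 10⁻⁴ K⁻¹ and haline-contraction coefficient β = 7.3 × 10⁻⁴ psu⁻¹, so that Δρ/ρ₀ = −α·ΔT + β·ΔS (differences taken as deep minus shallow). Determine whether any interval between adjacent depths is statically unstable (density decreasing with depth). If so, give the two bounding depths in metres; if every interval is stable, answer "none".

Evaluate Δρ/ρ₀ = −αΔT + βΔS across each adjacent pair:
  73–148 m: −αΔT+βΔS = −(2.4 × 10⁻⁴)(-4.9)+(7.3 × 10⁻⁴)(+0.36) = 1.4 × 10⁻³ → stable
  148–156 m: −αΔT+βΔS = −(2.4 × 10⁻⁴)(+6.4)+(7.3 × 10⁻⁴)(-0.02) = -1.6 × 10⁻³ → UNSTABLE
  156–176 m: −αΔT+βΔS = −(2.4 × 10⁻⁴)(-5.1)+(7.3 × 10⁻⁴)(+0.18) = 1.4 × 10⁻³ → stable
The 148–156 m interval has Δρ < 0: lighter water underlies denser water.

148–156 m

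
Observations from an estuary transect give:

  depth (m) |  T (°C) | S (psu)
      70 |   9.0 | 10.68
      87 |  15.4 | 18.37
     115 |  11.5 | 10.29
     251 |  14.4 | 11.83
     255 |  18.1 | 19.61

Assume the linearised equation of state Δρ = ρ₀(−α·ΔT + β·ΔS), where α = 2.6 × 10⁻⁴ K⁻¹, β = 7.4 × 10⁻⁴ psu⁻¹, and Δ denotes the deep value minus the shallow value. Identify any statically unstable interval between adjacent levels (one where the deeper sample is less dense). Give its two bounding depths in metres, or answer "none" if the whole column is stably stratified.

Evaluate Δρ/ρ₀ = −αΔT + βΔS across each adjacent pair:
  70–87 m: −αΔT+βΔS = −(2.6 × 10⁻⁴)(+6.4)+(7.4 × 10⁻⁴)(+7.69) = 4.0 × 10⁻³ → stable
  87–115 m: −αΔT+βΔS = −(2.6 × 10⁻⁴)(-3.9)+(7.4 × 10⁻⁴)(-8.08) = -5.0 × 10⁻³ → UNSTABLE
  115–251 m: −αΔT+βΔS = −(2.6 × 10⁻⁴)(+2.9)+(7.4 × 10⁻⁴)(+1.54) = 3.9 × 10⁻⁴ → stable
  251–255 m: −αΔT+βΔS = −(2.6 × 10⁻⁴)(+3.7)+(7.4 × 10⁻⁴)(+7.78) = 4.8 × 10⁻³ → stable
The 87–115 m interval has Δρ < 0: lighter water underlies denser water.

87–115 m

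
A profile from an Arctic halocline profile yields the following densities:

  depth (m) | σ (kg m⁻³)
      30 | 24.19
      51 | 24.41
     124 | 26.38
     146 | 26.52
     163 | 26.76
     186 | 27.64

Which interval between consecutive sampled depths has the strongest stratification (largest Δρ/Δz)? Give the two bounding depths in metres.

163–186 m

Compute the density gradient over each adjacent pair:
  30–51 m: Δρ/Δz = 0.22/21 = 0.010 kg m⁻⁴
  51–124 m: Δρ/Δz = 1.97/73 = 0.027 kg m⁻⁴
  124–146 m: Δρ/Δz = 0.14/22 = 6.4 × 10⁻³ kg m⁻⁴
  146–163 m: Δρ/Δz = 0.24/17 = 0.014 kg m⁻⁴
  163–186 m: Δρ/Δz = 0.88/23 = 0.038 kg m⁻⁴
The largest gradient is in the 163–186 m interval — the pycnocline.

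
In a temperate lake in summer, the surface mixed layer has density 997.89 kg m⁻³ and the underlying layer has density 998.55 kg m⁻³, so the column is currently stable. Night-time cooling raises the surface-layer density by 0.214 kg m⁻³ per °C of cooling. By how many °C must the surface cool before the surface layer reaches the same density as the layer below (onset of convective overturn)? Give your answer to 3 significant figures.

3.08 °C

Density deficit of the surface layer: 998.55 − 997.89 = 0.66 kg m⁻³.
Required change = 0.66 / 0.214 = 3.08 °C.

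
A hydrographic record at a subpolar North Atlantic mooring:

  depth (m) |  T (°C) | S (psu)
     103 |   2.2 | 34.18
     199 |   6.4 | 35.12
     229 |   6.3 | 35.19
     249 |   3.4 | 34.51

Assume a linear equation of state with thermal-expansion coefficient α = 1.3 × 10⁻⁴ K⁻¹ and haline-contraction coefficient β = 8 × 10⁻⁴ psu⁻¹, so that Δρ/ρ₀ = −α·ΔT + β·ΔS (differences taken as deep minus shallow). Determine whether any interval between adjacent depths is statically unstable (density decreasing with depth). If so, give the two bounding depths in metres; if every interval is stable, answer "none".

229–249 m

Evaluate Δρ/ρ₀ = −αΔT + βΔS across each adjacent pair:
  103–199 m: −αΔT+βΔS = −(1.3 × 10⁻⁴)(+4.2)+(8 × 10⁻⁴)(+0.94) = 2.1 × 10⁻⁴ → stable
  199–229 m: −αΔT+βΔS = −(1.3 × 10⁻⁴)(-0.1)+(8 × 10⁻⁴)(+0.07) = 6.9 × 10⁻⁵ → stable
  229–249 m: −αΔT+βΔS = −(1.3 × 10⁻⁴)(-2.9)+(8 × 10⁻⁴)(-0.68) = -1.7 × 10⁻⁴ → UNSTABLE
The 229–249 m interval has Δρ < 0: lighter water underlies denser water.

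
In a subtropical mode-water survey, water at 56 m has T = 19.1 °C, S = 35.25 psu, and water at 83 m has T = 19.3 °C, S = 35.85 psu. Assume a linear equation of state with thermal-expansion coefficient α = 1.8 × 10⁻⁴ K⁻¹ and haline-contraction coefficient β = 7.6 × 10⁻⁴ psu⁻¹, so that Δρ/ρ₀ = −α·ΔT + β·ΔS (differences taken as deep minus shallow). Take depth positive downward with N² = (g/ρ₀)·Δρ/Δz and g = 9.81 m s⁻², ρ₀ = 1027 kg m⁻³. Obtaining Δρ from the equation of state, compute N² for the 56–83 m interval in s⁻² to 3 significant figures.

1.53 × 10⁻⁴ s⁻²

ΔT = +0.2 K, ΔS = +0.60 psu (deep − shallow).
Δρ/ρ₀ = −αΔT + βΔS = -3.60 × 10⁻⁵ + 4.56 × 10⁻⁴ = 4.20 × 10⁻⁴, so Δρ ≈ 0.4313 kg m⁻³.
N² = (g/ρ₀)·Δρ/Δz = g·(Δρ/ρ₀)/Δz = 9.81 × 4.20 × 10⁻⁴ / 27 = 1.5260 × 10⁻⁴ s⁻² ≈ 1.53 × 10⁻⁴ s⁻².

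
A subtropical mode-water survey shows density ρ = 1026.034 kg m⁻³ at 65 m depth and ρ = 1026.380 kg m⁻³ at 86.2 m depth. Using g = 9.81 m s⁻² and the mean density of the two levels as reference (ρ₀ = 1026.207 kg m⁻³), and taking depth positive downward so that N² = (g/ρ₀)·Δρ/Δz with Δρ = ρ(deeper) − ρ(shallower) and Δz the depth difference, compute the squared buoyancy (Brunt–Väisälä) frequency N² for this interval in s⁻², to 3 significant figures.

1.56 × 10⁻⁴ s⁻²

Δρ = 1026.380 − 1026.034 = 0.346 kg m⁻³ over Δz = 86.2 − 65 = 21.2 m.
N² = (9.81/1026.207) × (0.346/21.2) = 1.5602 × 10⁻⁴ s⁻² ≈ 1.56 × 10⁻⁴ s⁻².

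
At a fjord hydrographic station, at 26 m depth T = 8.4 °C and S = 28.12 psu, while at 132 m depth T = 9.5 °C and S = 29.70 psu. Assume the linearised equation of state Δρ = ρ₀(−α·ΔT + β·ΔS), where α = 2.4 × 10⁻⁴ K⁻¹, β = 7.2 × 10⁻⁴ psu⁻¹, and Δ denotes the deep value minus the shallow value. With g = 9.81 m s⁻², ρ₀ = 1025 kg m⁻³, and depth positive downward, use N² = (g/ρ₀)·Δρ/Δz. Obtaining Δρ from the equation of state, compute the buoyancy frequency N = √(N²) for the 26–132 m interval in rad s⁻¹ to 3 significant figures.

8.99 × 10⁻³ rad s⁻¹

ΔT = +1.1 K, ΔS = +1.58 psu (deep − shallow).
Δρ/ρ₀ = −αΔT + βΔS = -2.64 × 10⁻⁴ + 1.1376 × 10⁻³ = 8.736 × 10⁻⁴, so Δρ ≈ 0.8954 kg m⁻³.
N² = (g/ρ₀)·Δρ/Δz = g·(Δρ/ρ₀)/Δz = 9.81 × 8.736 × 10⁻⁴ / 106 = 8.0849 × 10⁻⁵ s⁻².
N = √(8.0849 × 10⁻⁵) = 8.9916 × 10⁻³ rad s⁻¹ ≈ 8.99 × 10⁻³ rad s⁻¹.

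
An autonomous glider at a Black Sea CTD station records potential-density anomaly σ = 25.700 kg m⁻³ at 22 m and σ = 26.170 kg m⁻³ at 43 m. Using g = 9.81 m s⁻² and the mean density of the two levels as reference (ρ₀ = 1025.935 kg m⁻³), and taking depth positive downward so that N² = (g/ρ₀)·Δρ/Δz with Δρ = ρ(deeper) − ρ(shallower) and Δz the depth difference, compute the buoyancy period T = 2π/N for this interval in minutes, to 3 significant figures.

Δρ = 1026.170 − 1025.700 = 0.470 kg m⁻³ over Δz = 43 − 22 = 21 m.
N² = (9.81/1025.935) × (0.470/21) = 2.1401 × 10⁻⁴ s⁻².
N = √(2.1401 × 10⁻⁴) = 0.014629 rad s⁻¹, so T = 2π/N = 429.50 s = 7.1583 min ≈ 7.16 min.

7.16 min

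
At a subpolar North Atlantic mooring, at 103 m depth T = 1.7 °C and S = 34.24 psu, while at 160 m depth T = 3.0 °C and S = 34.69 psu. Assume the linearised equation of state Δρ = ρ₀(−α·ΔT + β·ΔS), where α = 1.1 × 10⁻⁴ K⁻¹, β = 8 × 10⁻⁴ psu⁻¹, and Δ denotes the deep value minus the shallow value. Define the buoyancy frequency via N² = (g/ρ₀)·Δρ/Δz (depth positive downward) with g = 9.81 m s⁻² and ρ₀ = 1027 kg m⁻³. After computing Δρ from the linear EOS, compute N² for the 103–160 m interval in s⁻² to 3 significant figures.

3.73 × 10⁻⁵ s⁻²

ΔT = +1.3 K, ΔS = +0.45 psu (deep − shallow).
Δρ/ρ₀ = −αΔT + βΔS = -1.43 × 10⁻⁴ + 3.60 × 10⁻⁴ = 2.17 × 10⁻⁴, so Δρ ≈ 0.2229 kg m⁻³.
N² = (g/ρ₀)·Δρ/Δz = g·(Δρ/ρ₀)/Δz = 9.81 × 2.17 × 10⁻⁴ / 57 = 3.7347 × 10⁻⁵ s⁻² ≈ 3.73 × 10⁻⁵ s⁻².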